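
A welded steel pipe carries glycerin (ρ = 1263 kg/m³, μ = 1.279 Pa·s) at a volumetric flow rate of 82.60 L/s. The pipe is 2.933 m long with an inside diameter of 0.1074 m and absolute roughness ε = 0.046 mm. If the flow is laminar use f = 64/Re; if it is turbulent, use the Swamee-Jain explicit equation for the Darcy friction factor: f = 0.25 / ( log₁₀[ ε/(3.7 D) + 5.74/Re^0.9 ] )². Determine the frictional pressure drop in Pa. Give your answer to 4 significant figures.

ΔP ≈ 94890 Pa

Q = 82.60 L/s = 82.60/1000 = 0.0826 m³/s.
Cross-sectional area A = πD²/4 = π(0.1074)²/4 = 0.009059 m²; mean velocity V = Q/A = 0.0826/0.009059 = 9.118 m/s.
Reynolds number Re = ρVD/μ = 1263 · 9.118 · 0.1074 / 1.28 = 967.
Re < 2300 → laminar flow, so f = 64/Re = 64/967 = 0.06619 (the turbulent correlation is not needed).
Darcy-Weisbach: ΔP = f(L/D)(ρV²/2) = 0.06619·(2.933/0.1074)·(1263·9.118²/2) = 0.06619·27.31·5.25e+04 = 9.489e+04 Pa.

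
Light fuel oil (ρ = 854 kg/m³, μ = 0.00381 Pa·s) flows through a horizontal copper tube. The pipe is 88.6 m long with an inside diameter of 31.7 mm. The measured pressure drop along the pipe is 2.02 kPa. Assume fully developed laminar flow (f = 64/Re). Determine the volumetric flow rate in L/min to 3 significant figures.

For laminar flow, f = 64/Re with Re = ρVD/μ, so Darcy-Weisbach reduces to ΔP = 32μLV/D². Solving for V: V = ΔP·D²/(32μL) = 2020·(0.0317)²/(32·0.00381·88.6) = 0.1879 m/s.
Check: Re = ρVD/μ = 854·0.1879·0.0317/0.00381 = 1335 < 2300, so the laminar assumption holds.
Q = V·A = 0.1879·(π/4·0.0317²) = 0.0001483 m³/s = 8.90 L/min.

Q ≈ 8.90 L/min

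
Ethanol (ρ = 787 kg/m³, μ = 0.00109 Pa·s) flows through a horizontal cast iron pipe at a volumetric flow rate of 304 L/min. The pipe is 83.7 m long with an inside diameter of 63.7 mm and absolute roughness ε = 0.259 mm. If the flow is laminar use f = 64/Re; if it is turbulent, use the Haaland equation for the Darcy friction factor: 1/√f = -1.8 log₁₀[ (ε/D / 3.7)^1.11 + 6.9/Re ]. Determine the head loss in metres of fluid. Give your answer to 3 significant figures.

h_f ≈ 5.06 m

Q = 304 L/min = 304/60000 = 0.005067 m³/s.
Cross-sectional area A = πD²/4 = π(0.0637)²/4 = 0.003187 m²; mean velocity V = Q/A = 0.005067/0.003187 = 1.59 m/s.
Reynolds number Re = ρVD/μ = 787 · 1.59 · 0.0637 / 0.00109 = 7.312e+04.
Re > 4000 → turbulent. Relative roughness ε/D = 0.000259/0.0637 = 0.00407. Haaland: 1/√f = -1.8 log₁₀[(0.00407/3.7)^1.11 + 6.9/7.312e+04] = -1.8 log₁₀[0.000519 + 9.44e-05] = 5.782, so f = 0.02992.
Darcy-Weisbach: ΔP = f(L/D)(ρV²/2) = 0.02992·(83.7/0.0637)·(787·1.59²/2) = 0.02992·1314·994.6 = 3.91e+04 Pa.
Head loss h_f = ΔP/(ρg) = 3.91e+04/(787·9.81) = 5.06 m.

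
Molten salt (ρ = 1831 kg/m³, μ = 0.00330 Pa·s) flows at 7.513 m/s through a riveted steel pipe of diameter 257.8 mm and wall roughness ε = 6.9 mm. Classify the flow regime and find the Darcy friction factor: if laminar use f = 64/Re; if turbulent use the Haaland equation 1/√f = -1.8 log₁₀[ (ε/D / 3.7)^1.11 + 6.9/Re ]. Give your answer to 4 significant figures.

f ≈ 0.05470

Re = ρVD/μ = 1831·7.513·0.2578/0.0033 = 1.075e+06.
Re > 4000 → turbulent. ε/D = 0.0069/0.2578 = 0.0268; Haaland: 1/√f = -1.8 log₁₀[0.00421 + 6.42e-06] = 4.276, so f = 0.0547.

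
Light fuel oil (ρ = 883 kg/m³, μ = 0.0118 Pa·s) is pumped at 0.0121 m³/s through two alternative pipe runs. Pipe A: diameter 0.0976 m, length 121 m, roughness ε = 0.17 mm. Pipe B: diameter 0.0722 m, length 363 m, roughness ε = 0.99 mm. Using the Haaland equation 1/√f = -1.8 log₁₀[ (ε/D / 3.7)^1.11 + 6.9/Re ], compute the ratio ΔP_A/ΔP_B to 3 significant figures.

Pipe A: V = Q/A = 0.0121/0.007482 = 1.617 m/s; Re = 1.181e+04; ε/D = 0.00174; Haaland → f = 0.03203; ΔP_A = f(L/D)(ρV²/2) = 4.586e+04 Pa.
Pipe B: V = Q/A = 0.0121/0.004094 = 2.955 m/s; Re = 1.597e+04; ε/D = 0.0137; Haaland → f = 0.04518; ΔP_B = f(L/D)(ρV²/2) = 8.76e+05 Pa.
ΔP_A/ΔP_B = 4.586e+04/8.76e+05 = 0.0524.

ΔP_A/ΔP_B ≈ 0.0524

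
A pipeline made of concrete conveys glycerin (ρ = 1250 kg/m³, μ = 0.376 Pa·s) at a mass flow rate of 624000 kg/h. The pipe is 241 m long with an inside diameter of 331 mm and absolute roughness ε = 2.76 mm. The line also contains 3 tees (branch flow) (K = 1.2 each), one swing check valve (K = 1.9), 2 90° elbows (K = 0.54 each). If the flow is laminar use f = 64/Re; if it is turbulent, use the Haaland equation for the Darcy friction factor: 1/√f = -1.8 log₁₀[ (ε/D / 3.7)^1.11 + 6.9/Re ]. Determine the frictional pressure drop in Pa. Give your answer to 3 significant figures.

ṁ = 624000 kg/h = 624000/3600 = 173.3 kg/s.
A = πD²/4 = π(0.331)²/4 = 0.08605 m²; mean velocity V = ṁ/(ρA) = 173.3/(1250 · 0.08605) = 1.611 m/s.
Reynolds number Re = ρVD/μ = 1250 · 1.611 · 0.331 / 0.376 = 1773.
Re < 2300 → laminar flow, so f = 64/Re = 64/1773 = 0.03609 (the turbulent correlation is not needed).
Total minor-loss coefficient ΣK = 3·1.2 + 1·1.9 + 2·0.54 = 6.58.
ΔP = [f·L/D + ΣK]·(ρV²/2) = [0.03609·241/0.331 + 6.58]·(1250·1.611²/2) = [26.28 + 6.58]·1623 = 5.333e+04 Pa.

ΔP ≈ 53300 Pa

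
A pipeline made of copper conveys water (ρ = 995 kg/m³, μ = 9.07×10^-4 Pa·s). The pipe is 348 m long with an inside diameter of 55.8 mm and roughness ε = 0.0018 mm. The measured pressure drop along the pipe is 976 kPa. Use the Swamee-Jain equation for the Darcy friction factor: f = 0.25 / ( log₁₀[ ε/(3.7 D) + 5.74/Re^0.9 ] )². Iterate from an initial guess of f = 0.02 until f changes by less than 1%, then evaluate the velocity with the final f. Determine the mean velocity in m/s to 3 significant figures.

Rearranging Darcy-Weisbach: V = √(2·ΔP·D/(f·L·ρ)). With ε/D = 1.8e-06/0.0558 = 3.23e-05, iterate starting from f = 0.02:
  f = 0.02 → V = √(2·9.76e+05·0.0558/(0.02·348·995)) = 3.966 m/s; Re = ρVD/μ = 2.428e+05; f → 0.01529
  f = 0.01529 → V = 4.536 m/s; Re = 2.777e+05; f → 0.01494
  f = 0.01494 → V = 4.589 m/s; Re = 2.809e+05; f → 0.01491
Converged (Δf/f < 1%). With the final f = 0.01491: V = √(2·9.76e+05·0.0558/(0.01491·348·995)) = 4.593 m/s.

V ≈ 4.59 m/s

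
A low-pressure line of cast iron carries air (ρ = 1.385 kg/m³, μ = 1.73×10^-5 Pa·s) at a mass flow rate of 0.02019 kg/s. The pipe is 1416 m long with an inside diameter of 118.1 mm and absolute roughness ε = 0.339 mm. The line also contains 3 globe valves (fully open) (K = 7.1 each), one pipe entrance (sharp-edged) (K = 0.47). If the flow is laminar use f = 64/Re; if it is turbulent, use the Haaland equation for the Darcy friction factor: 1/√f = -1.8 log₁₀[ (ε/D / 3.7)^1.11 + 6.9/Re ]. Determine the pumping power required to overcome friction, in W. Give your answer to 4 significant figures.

A = πD²/4 = π(0.1181)²/4 = 0.01095 m²; mean velocity V = ṁ/(ρA) = 0.02019/(1.385 · 0.01095) = 1.331 m/s.
Reynolds number Re = ρVD/μ = 1.385 · 1.331 · 0.1181 / 1.73e-05 = 1.258e+04.
Re > 4000 → turbulent. Relative roughness ε/D = 0.000339/0.1181 = 0.00287. Haaland: 1/√f = -1.8 log₁₀[(0.00287/3.7)^1.11 + 6.9/1.258e+04] = -1.8 log₁₀[0.000353 + 0.000548] = 5.481, so f = 0.03328.
Total minor-loss coefficient ΣK = 3·7.1 + 1·0.47 = 21.8.
ΔP = [f·L/D + ΣK]·(ρV²/2) = [0.03328·1416/0.1181 + 21.8]·(1.385·1.331²/2) = [399.1 + 21.8]·1.226 = 516.1 Pa.
Q = ṁ/ρ = 0.02019/1.385 = 0.01458 m³/s.
Pumping power P = QΔP = 0.01458·516.1 = 7.5235 W = 7.524 W.

P ≈ 7.524 W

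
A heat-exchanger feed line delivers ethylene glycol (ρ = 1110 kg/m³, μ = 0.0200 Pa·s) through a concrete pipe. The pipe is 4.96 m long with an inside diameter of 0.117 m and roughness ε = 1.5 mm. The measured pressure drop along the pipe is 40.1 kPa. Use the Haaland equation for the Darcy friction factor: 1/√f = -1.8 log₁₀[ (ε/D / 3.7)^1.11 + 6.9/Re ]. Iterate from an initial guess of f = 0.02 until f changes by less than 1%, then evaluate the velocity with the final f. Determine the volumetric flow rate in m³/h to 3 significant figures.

Rearranging Darcy-Weisbach: V = √(2·ΔP·D/(f·L·ρ)). With ε/D = 0.0015/0.117 = 0.0128, iterate starting from f = 0.02:
  f = 0.02 → V = √(2·4.01e+04·0.117/(0.02·4.96·1110)) = 9.231 m/s; Re = ρVD/μ = 5.994e+04; f → 0.04219
  f = 0.04219 → V = 6.356 m/s; Re = 4.127e+04; f → 0.04254
Converged (Δf/f < 1%). With the final f = 0.04254: V = √(2·4.01e+04·0.117/(0.04254·4.96·1110)) = 6.33 m/s.
Q = V·A = 6.33·(π/4·0.117²) = 0.06805 m³/s = 245 m³/h.

Q ≈ 245 m³/h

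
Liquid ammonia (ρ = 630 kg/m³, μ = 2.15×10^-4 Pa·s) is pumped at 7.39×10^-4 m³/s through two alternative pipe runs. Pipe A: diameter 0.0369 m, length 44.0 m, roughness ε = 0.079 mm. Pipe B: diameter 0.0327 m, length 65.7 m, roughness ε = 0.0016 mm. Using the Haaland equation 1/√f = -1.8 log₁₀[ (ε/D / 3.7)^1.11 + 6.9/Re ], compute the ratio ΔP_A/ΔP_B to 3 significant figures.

Pipe A: V = Q/A = 0.000739/0.001069 = 0.691 m/s; Re = 7.472e+04; ε/D = 0.00214; Haaland → f = 0.02579; ΔP_A = f(L/D)(ρV²/2) = 4626 Pa.
Pipe B: V = Q/A = 0.000739/0.0008398 = 0.88 m/s; Re = 8.432e+04; ε/D = 4.89e-05; Haaland → f = 0.01866; ΔP_B = f(L/D)(ρV²/2) = 9144 Pa.
ΔP_A/ΔP_B = 4626/9144 = 0.506.

ΔP_A/ΔP_B ≈ 0.506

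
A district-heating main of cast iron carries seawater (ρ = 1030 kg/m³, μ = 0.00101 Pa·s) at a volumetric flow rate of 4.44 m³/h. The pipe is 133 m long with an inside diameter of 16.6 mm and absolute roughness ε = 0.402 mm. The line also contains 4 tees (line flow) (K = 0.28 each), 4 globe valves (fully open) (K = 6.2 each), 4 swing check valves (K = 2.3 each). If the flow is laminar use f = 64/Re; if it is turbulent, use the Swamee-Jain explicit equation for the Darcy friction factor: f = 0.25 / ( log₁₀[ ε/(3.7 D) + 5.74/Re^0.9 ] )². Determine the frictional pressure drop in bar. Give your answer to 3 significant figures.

ΔP ≈ 76.9 bar

Q = 4.44 m³/h = 4.44/3600 = 0.001233 m³/s.
Cross-sectional area A = πD²/4 = π(0.0166)²/4 = 0.0002164 m²; mean velocity V = Q/A = 0.001233/0.0002164 = 5.699 m/s.
Reynolds number Re = ρVD/μ = 1030 · 5.699 · 0.0166 / 0.00101 = 9.647e+04.
Re > 4000 → turbulent. Relative roughness ε/D = 0.000402/0.0166 = 0.0242. Swamee-Jain: f = 0.25/(log₁₀[0.0242/3.7 + 5.74/9.647e+04^0.9])² = 0.25/(log₁₀[0.00655 + 0.000187])² = 0.25/(-2.172)² = 0.053.
Total minor-loss coefficient ΣK = 4·0.28 + 4·6.2 + 4·2.3 = 35.1.
ΔP = [f·L/D + ΣK]·(ρV²/2) = [0.053·133/0.0166 + 35.1]·(1030·5.699²/2) = [424.7 + 35.1]·1.672e+04 = 7.69e+06 Pa.
ΔP = 7.69e+06 Pa = 76.9 bar.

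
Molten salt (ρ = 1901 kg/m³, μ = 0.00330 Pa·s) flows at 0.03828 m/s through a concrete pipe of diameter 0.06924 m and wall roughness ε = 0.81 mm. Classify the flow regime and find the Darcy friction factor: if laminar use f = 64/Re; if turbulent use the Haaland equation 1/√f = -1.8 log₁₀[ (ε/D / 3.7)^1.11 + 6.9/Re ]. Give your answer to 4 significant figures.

Re = ρVD/μ = 1901·0.03828·0.06924/0.0033 = 1527.
Re < 2300 → laminar, so f = 64/Re = 0.04192 (roughness is irrelevant in laminar flow).

f ≈ 0.04192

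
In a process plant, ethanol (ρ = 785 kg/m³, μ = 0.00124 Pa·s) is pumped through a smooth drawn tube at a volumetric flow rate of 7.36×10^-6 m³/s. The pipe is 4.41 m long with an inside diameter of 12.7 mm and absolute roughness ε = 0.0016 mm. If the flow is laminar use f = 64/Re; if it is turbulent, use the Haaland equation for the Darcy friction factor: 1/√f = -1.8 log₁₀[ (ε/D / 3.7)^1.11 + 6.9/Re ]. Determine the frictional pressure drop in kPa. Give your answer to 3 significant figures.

ΔP ≈ 0.0630 kPa

Cross-sectional area A = πD²/4 = π(0.0127)²/4 = 0.0001267 m²; mean velocity V = Q/A = 7.36e-06/0.0001267 = 0.0581 m/s.
Reynolds number Re = ρVD/μ = 785 · 0.0581 · 0.0127 / 0.00124 = 467.1.
Re < 2300 → laminar flow, so f = 64/Re = 64/467.1 = 0.137 (the turbulent correlation is not needed).
Darcy-Weisbach: ΔP = f(L/D)(ρV²/2) = 0.137·(4.41/0.0127)·(785·0.0581²/2) = 0.137·347.2·1.325 = 63.04 Pa.
ΔP = 63.04 Pa = 0.0630 kPa.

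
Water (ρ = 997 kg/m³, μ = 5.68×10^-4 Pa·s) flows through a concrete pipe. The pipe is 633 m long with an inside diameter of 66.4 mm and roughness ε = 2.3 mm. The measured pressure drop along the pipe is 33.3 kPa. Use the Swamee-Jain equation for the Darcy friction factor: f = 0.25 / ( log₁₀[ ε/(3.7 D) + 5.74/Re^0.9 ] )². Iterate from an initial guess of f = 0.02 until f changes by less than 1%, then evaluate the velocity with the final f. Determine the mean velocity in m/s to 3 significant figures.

Rearranging Darcy-Weisbach: V = √(2·ΔP·D/(f·L·ρ)). With ε/D = 0.0023/0.0664 = 0.0346, iterate starting from f = 0.02:
  f = 0.02 → V = √(2·3.33e+04·0.0664/(0.02·633·997)) = 0.5919 m/s; Re = ρVD/μ = 6.899e+04; f → 0.06145
  f = 0.06145 → V = 0.3377 m/s; Re = 3.936e+04; f → 0.06191
Converged (Δf/f < 1%). With the final f = 0.06191: V = √(2·3.33e+04·0.0664/(0.06191·633·997)) = 0.3364 m/s.

V ≈ 0.336 m/s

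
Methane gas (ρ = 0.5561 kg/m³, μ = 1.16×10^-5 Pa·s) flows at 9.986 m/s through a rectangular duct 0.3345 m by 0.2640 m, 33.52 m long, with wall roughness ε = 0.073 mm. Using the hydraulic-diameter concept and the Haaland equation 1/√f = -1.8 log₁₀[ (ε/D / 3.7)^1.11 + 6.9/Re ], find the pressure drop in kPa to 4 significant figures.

Hydraulic diameter D_h = 4A/P = 4·(0.3345·0.264)/(2·(0.3345+0.264)) = 0.3532/1.197 = 0.2951 m.
Re = ρVD_h/μ = 0.5561·9.986·0.2951/1.16e-05 = 1.413e+05.
ε/D_h = 7.3e-05/0.2951 = 0.000247; Haaland gives 1/√f = -1.8 log₁₀[2.32e-05+4.88e-05] = 7.456, so f = 0.01799.
ΔP = f(L/D_h)(ρV²/2) = 0.01799·33.52/0.2951·27.73 = 56.65 Pa.
ΔP = 0.05665 kPa.

ΔP ≈ 0.05665 kPa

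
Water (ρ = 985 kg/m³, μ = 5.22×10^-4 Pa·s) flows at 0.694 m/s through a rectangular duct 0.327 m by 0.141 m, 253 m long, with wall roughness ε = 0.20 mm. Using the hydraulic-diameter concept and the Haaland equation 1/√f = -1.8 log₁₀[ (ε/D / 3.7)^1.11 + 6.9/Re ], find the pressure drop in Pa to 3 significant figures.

Hydraulic diameter D_h = 4A/P = 4·(0.327·0.141)/(2·(0.327+0.141)) = 0.1844/0.936 = 0.197 m.
Re = ρVD_h/μ = 985·0.694·0.197/0.000522 = 2.58e+05.
ε/D_h = 0.0002/0.197 = 0.00102; Haaland gives 1/√f = -1.8 log₁₀[0.000111+2.67e-05] = 6.948, so f = 0.02071.
ΔP = f(L/D_h)(ρV²/2) = 0.02071·253/0.197·237.2 = 6309 Pa.

ΔP ≈ 6310 Pa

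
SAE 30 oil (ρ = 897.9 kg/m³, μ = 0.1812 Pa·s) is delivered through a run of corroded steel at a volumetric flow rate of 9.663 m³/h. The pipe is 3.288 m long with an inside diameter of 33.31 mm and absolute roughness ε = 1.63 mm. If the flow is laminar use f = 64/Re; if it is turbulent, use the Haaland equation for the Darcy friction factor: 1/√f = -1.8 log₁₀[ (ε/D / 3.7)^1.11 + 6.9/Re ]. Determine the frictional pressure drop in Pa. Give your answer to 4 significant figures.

ΔP ≈ 52930 Pa

Q = 9.663 m³/h = 9.663/3600 = 0.002684 m³/s.
Cross-sectional area A = πD²/4 = π(0.03331)²/4 = 0.0008714 m²; mean velocity V = Q/A = 0.002684/0.0008714 = 3.08 m/s.
Reynolds number Re = ρVD/μ = 897.9 · 3.08 · 0.03331 / 0.181 = 508.4.
Re < 2300 → laminar flow, so f = 64/Re = 64/508.4 = 0.1259 (the turbulent correlation is not needed).
Darcy-Weisbach: ΔP = f(L/D)(ρV²/2) = 0.1259·(3.288/0.03331)·(897.9·3.08²/2) = 0.1259·98.71·4259 = 5.293e+04 Pa.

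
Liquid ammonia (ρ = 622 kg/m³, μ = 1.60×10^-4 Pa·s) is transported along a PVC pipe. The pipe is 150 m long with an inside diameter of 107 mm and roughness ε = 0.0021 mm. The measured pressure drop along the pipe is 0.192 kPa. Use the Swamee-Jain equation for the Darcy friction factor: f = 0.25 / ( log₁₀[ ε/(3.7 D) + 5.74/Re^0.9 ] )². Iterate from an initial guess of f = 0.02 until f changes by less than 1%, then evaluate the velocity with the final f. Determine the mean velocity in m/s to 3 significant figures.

Rearranging Darcy-Weisbach: V = √(2·ΔP·D/(f·L·ρ)). With ε/D = 2.1e-06/0.107 = 1.96e-05, iterate starting from f = 0.02:
  f = 0.02 → V = √(2·192·0.107/(0.02·150·622)) = 0.1484 m/s; Re = ρVD/μ = 6.172e+04; f → 0.0199
Converged (Δf/f < 1%). With the final f = 0.0199: V = √(2·192·0.107/(0.0199·150·622)) = 0.1488 m/s.

V ≈ 0.149 m/s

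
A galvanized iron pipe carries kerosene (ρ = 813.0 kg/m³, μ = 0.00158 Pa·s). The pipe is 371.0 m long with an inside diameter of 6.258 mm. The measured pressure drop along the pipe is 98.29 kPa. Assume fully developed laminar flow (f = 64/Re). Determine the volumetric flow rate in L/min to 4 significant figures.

Q ≈ 0.3787 L/min

For laminar flow, f = 64/Re with Re = ρVD/μ, so Darcy-Weisbach reduces to ΔP = 32μLV/D². Solving for V: V = ΔP·D²/(32μL) = 9.829e+04·(0.006258)²/(32·0.00158·371) = 0.2052 m/s.
Check: Re = ρVD/μ = 813·0.2052·0.006258/0.00158 = 660.8 < 2300, so the laminar assumption holds.
Q = V·A = 0.2052·(π/4·0.006258²) = 6.312e-06 m³/s = 0.3787 L/min.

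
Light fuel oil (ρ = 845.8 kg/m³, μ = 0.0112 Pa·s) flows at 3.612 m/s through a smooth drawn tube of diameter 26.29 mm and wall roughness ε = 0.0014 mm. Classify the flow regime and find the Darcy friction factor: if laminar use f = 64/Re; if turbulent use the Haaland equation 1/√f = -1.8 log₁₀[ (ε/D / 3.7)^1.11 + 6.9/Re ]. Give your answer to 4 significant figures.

f ≈ 0.03396

Re = ρVD/μ = 845.8·3.612·0.02629/0.0112 = 7171.
Re > 4000 → turbulent. ε/D = 1.4e-06/0.02629 = 5.33e-05; Haaland: 1/√f = -1.8 log₁₀[4.22e-06 + 0.000962] = 5.427, so f = 0.03396.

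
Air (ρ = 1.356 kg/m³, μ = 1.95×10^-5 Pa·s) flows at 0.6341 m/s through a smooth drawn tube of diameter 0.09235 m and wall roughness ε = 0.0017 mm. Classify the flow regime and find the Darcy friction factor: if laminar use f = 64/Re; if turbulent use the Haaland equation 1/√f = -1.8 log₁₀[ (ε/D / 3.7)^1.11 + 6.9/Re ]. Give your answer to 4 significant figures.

f ≈ 0.04021

Re = ρVD/μ = 1.356·0.6341·0.09235/1.95e-05 = 4072.
Re > 4000 → turbulent. ε/D = 1.7e-06/0.09235 = 1.84e-05; Haaland: 1/√f = -1.8 log₁₀[1.3e-06 + 0.00169] = 4.987, so f = 0.04021.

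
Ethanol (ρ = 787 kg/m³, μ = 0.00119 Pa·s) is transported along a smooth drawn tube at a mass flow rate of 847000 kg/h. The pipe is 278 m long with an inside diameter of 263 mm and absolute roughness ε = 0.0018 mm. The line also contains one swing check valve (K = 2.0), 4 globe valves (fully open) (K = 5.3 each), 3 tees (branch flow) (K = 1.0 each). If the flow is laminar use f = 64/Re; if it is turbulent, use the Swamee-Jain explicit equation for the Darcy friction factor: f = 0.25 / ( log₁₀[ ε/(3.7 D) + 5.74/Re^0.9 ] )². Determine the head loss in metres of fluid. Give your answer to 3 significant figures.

ṁ = 847000 kg/h = 847000/3600 = 235.3 kg/s.
A = πD²/4 = π(0.263)²/4 = 0.05433 m²; mean velocity V = ṁ/(ρA) = 235.3/(787 · 0.05433) = 5.503 m/s.
Reynolds number Re = ρVD/μ = 787 · 5.503 · 0.263 / 0.00119 = 9.572e+05.
Re > 4000 → turbulent. Relative roughness ε/D = 1.8e-06/0.263 = 6.84e-06. Swamee-Jain: f = 0.25/(log₁₀[6.84e-06/3.7 + 5.74/9.572e+05^0.9])² = 0.25/(log₁₀[1.85e-06 + 2.38e-05])² = 0.25/(-4.591)² = 0.01186.
Total minor-loss coefficient ΣK = 1·2 + 4·5.3 + 3·1 = 26.2.
ΔP = [f·L/D + ΣK]·(ρV²/2) = [0.01186·278/0.263 + 26.2]·(787·5.503²/2) = [12.54 + 26.2]·1.192e+04 = 4.616e+05 Pa.
Head loss h_f = ΔP/(ρg) = 4.616e+05/(787·9.81) = 59.8 m.

h_f ≈ 59.8 m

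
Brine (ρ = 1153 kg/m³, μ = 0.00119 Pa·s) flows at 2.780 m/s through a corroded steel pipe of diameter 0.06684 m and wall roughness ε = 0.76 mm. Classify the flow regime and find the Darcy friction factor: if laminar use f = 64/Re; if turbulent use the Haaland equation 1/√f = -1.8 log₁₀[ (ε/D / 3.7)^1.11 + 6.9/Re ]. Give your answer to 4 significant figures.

Re = ρVD/μ = 1153·2.78·0.06684/0.00119 = 1.8e+05.
Re > 4000 → turbulent. ε/D = 0.00076/0.06684 = 0.0114; Haaland: 1/√f = -1.8 log₁₀[0.00163 + 3.83e-05] = 5.002, so f = 0.03997.

f ≈ 0.03997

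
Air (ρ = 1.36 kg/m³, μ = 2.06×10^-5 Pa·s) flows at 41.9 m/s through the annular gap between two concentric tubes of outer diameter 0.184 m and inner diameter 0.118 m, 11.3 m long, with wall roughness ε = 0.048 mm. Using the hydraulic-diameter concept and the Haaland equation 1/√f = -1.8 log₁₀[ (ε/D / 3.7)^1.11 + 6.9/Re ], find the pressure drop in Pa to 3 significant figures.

ΔP ≈ 4060 Pa

Hydraulic diameter D_h = 4A/P = D_o - D_i = 0.184 - 0.118 = 0.066 m.
Re = ρVD_h/μ = 1.36·41.9·0.066/2.06e-05 = 1.826e+05.
ε/D_h = 4.8e-05/0.066 = 0.000727; Haaland gives 1/√f = -1.8 log₁₀[7.69e-05+3.78e-05] = 7.093, so f = 0.01988.
ΔP = f(L/D_h)(ρV²/2) = 0.01988·11.3/0.066·1194 = 4063 Pa.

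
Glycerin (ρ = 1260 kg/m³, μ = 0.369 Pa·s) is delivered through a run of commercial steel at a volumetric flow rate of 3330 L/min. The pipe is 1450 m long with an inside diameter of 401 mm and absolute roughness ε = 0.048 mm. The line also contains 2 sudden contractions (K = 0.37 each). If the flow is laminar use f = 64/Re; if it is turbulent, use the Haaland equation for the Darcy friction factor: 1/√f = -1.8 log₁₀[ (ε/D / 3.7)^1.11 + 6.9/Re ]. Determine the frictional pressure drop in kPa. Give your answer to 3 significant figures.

Q = 3330 L/min = 3330/60000 = 0.0555 m³/s.
Cross-sectional area A = πD²/4 = π(0.401)²/4 = 0.1263 m²; mean velocity V = Q/A = 0.0555/0.1263 = 0.4395 m/s.
Reynolds number Re = ρVD/μ = 1260 · 0.4395 · 0.401 / 0.369 = 601.7.
Re < 2300 → laminar flow, so f = 64/Re = 64/601.7 = 0.1064 (the turbulent correlation is not needed).
Total minor-loss coefficient ΣK = 2·0.37 = 0.74.
ΔP = [f·L/D + ΣK]·(ρV²/2) = [0.1064·1450/0.401 + 0.74]·(1260·0.4395²/2) = [384.6 + 0.74]·121.7 = 4.688e+04 Pa.
ΔP = 4.688e+04 Pa = 46.9 kPa.

ΔP ≈ 46.9 kPa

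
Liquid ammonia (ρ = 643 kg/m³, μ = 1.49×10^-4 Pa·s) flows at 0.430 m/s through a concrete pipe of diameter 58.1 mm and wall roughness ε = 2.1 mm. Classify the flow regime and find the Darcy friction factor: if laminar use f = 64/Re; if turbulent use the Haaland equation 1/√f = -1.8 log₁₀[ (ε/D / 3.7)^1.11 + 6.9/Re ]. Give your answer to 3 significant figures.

Re = ρVD/μ = 643·0.43·0.0581/0.000149 = 1.078e+05.
Re > 4000 → turbulent. ε/D = 0.0021/0.0581 = 0.0361; Haaland: 1/√f = -1.8 log₁₀[0.00587 + 6.4e-05] = 4.008, so f = 0.06226.

f ≈ 0.0623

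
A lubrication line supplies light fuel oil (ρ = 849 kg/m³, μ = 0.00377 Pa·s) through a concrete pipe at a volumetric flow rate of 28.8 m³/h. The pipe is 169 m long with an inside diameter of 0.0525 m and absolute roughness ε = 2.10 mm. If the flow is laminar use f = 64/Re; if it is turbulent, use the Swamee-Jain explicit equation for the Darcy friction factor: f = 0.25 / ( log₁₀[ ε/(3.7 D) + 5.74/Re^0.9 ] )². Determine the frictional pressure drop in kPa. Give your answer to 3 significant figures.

ΔP ≈ 1230 kPa

Q = 28.8 m³/h = 28.8/3600 = 0.008 m³/s.
Cross-sectional area A = πD²/4 = π(0.0525)²/4 = 0.002165 m²; mean velocity V = Q/A = 0.008/0.002165 = 3.696 m/s.
Reynolds number Re = ρVD/μ = 849 · 3.696 · 0.0525 / 0.00377 = 4.369e+04.
Re > 4000 → turbulent. Relative roughness ε/D = 0.0021/0.0525 = 0.04. Swamee-Jain: f = 0.25/(log₁₀[0.04/3.7 + 5.74/4.369e+04^0.9])² = 0.25/(log₁₀[0.0108 + 0.000382])² = 0.25/(-1.951)² = 0.06568.
Darcy-Weisbach: ΔP = f(L/D)(ρV²/2) = 0.06568·(169/0.0525)·(849·3.696²/2) = 0.06568·3219·5797 = 1.226e+06 Pa.
ΔP = 1.226e+06 Pa = 1230 kPa.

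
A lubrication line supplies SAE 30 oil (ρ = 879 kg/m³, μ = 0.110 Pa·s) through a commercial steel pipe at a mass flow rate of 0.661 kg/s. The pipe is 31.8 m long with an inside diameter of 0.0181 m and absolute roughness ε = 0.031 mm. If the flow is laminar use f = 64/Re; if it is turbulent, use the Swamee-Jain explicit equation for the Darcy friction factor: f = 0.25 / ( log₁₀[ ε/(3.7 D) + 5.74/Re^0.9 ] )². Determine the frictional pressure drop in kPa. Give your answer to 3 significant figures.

A = πD²/4 = π(0.0181)²/4 = 0.0002573 m²; mean velocity V = ṁ/(ρA) = 0.661/(879 · 0.0002573) = 2.923 m/s.
Reynolds number Re = ρVD/μ = 879 · 2.923 · 0.0181 / 0.11 = 422.7.
Re < 2300 → laminar flow, so f = 64/Re = 64/422.7 = 0.1514 (the turbulent correlation is not needed).
Darcy-Weisbach: ΔP = f(L/D)(ρV²/2) = 0.1514·(31.8/0.0181)·(879·2.923²/2) = 0.1514·1757·3754 = 9.986e+05 Pa.
ΔP = 9.986e+05 Pa = 999 kPa.

ΔP ≈ 999 kPa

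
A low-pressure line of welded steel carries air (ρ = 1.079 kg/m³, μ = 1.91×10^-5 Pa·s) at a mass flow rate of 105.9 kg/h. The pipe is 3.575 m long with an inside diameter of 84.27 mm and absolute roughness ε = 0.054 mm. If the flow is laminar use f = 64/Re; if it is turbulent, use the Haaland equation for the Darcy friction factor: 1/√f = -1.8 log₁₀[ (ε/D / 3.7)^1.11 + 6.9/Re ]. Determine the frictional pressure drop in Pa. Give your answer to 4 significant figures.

ΔP ≈ 14.27 Pa

ṁ = 105.9 kg/h = 105.9/3600 = 0.02942 kg/s.
A = πD²/4 = π(0.08427)²/4 = 0.005577 m²; mean velocity V = ṁ/(ρA) = 0.02942/(1.079 · 0.005577) = 4.888 m/s.
Reynolds number Re = ρVD/μ = 1.079 · 4.888 · 0.08427 / 1.91e-05 = 2.327e+04.
Re > 4000 → turbulent. Relative roughness ε/D = 5.4e-05/0.08427 = 0.000641. Haaland: 1/√f = -1.8 log₁₀[(0.000641/3.7)^1.11 + 6.9/2.327e+04] = -1.8 log₁₀[6.68e-05 + 0.000297] = 6.191, so f = 0.02609.
Darcy-Weisbach: ΔP = f(L/D)(ρV²/2) = 0.02609·(3.575/0.08427)·(1.079·4.888²/2) = 0.02609·42.42·12.89 = 14.27 Pa.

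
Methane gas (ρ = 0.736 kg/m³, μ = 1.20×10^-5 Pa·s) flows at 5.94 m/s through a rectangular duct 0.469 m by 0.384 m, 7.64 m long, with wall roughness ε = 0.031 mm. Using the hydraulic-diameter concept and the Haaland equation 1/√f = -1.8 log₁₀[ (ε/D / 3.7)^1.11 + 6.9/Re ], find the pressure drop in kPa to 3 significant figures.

ΔP ≈ 0.00393 kPa

Hydraulic diameter D_h = 4A/P = 4·(0.469·0.384)/(2·(0.469+0.384)) = 0.7204/1.706 = 0.4223 m.
Re = ρVD_h/μ = 0.736·5.94·0.4223/1.2e-05 = 1.538e+05.
ε/D_h = 3.1e-05/0.4223 = 7.34e-05; Haaland gives 1/√f = -1.8 log₁₀[6.03e-06+4.49e-05] = 7.728, so f = 0.01674.
ΔP = f(L/D_h)(ρV²/2) = 0.01674·7.64/0.4223·12.98 = 3.933 Pa.
ΔP = 0.00393 kPa.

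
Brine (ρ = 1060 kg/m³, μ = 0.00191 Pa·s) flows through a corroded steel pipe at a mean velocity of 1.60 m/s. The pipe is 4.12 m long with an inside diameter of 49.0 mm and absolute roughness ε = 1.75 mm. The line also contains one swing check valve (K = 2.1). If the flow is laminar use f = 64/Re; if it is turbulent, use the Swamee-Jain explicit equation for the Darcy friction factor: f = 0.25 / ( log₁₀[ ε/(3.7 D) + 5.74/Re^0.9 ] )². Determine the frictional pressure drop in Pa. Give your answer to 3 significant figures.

Reynolds number Re = ρVD/μ = 1060 · 1.6 · 0.049 / 0.00191 = 4.351e+04.
Re > 4000 → turbulent. Relative roughness ε/D = 0.00175/0.049 = 0.0357. Swamee-Jain: f = 0.25/(log₁₀[0.0357/3.7 + 5.74/4.351e+04^0.9])² = 0.25/(log₁₀[0.00965 + 0.000384])² = 0.25/(-1.998)² = 0.0626.
Total minor-loss coefficient ΣK = 1·2.1 = 2.1.
ΔP = [f·L/D + ΣK]·(ρV²/2) = [0.0626·4.12/0.049 + 2.1]·(1060·1.6²/2) = [5.263 + 2.1]·1357 = 9991 Pa.

ΔP ≈ 9990 Pa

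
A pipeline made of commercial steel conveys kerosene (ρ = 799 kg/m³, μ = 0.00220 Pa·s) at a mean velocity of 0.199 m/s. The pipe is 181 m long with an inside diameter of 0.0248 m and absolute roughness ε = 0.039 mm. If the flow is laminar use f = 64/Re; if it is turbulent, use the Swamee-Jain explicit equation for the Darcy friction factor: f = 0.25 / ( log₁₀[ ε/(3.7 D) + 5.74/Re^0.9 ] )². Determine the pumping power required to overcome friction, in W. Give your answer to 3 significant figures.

P ≈ 0.396 W

Reynolds number Re = ρVD/μ = 799 · 0.199 · 0.0248 / 0.0022 = 1792.
Re < 2300 → laminar flow, so f = 64/Re = 64/1792 = 0.03571 (the turbulent correlation is not needed).
Darcy-Weisbach: ΔP = f(L/D)(ρV²/2) = 0.03571·(181/0.0248)·(799·0.199²/2) = 0.03571·7298·15.82 = 4123 Pa.
Q = V·A = 0.199·0.0004831 = 9.613e-05 m³/s.
Pumping power P = QΔP = 9.613e-05·4123 = 0.3963 W = 0.396 W.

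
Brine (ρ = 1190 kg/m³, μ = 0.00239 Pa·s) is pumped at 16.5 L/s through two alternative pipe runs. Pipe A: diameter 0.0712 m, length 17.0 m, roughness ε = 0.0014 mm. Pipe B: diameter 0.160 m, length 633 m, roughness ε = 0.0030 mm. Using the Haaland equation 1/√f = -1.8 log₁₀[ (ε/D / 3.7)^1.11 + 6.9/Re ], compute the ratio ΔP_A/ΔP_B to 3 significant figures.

ΔP_A/ΔP_B ≈ 1.30

Pipe A: V = Q/A = 0.0165/0.003982 = 4.144 m/s; Re = 1.469e+05; ε/D = 1.97e-05; Haaland → f = 0.01657; ΔP_A = f(L/D)(ρV²/2) = 4.043e+04 Pa.
Pipe B: V = Q/A = 0.0165/0.02011 = 0.8206 m/s; Re = 6.538e+04; ε/D = 1.88e-05; Haaland → f = 0.01957; ΔP_B = f(L/D)(ρV²/2) = 3.103e+04 Pa.
ΔP_A/ΔP_B = 4.043e+04/3.103e+04 = 1.30.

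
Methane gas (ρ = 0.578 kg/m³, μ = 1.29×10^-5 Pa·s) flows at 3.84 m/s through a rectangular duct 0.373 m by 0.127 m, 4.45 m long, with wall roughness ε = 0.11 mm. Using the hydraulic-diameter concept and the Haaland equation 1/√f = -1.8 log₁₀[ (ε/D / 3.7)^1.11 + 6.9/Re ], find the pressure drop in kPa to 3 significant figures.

ΔP ≈ 0.00243 kPa

Hydraulic diameter D_h = 4A/P = 4·(0.373·0.127)/(2·(0.373+0.127)) = 0.1895/1 = 0.1895 m.
Re = ρVD_h/μ = 0.578·3.84·0.1895/1.29e-05 = 3.26e+04.
ε/D_h = 0.00011/0.1895 = 0.000581; Haaland gives 1/√f = -1.8 log₁₀[5.99e-05+0.000212] = 6.419, so f = 0.02427.
ΔP = f(L/D_h)(ρV²/2) = 0.02427·4.45/0.1895·4.261 = 2.429 Pa.
ΔP = 0.00243 kPa.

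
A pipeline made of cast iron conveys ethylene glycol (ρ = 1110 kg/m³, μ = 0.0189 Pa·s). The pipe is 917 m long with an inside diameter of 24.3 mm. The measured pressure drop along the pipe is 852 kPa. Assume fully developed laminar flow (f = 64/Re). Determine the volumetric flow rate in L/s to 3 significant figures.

Q ≈ 0.421 L/s

For laminar flow, f = 64/Re with Re = ρVD/μ, so Darcy-Weisbach reduces to ΔP = 32μLV/D². Solving for V: V = ΔP·D²/(32μL) = 8.52e+05·(0.0243)²/(32·0.0189·917) = 0.9071 m/s.
Check: Re = ρVD/μ = 1110·0.9071·0.0243/0.0189 = 1295 < 2300, so the laminar assumption holds.
Q = V·A = 0.9071·(π/4·0.0243²) = 0.0004207 m³/s = 0.421 L/s.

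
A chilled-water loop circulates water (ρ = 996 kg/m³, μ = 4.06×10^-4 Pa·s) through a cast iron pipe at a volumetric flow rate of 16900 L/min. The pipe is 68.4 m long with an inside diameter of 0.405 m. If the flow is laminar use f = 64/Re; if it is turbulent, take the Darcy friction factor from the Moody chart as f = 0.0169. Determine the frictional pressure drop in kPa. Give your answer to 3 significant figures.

Q = 16900 L/min = 16900/60000 = 0.2817 m³/s.
Cross-sectional area A = πD²/4 = π(0.405)²/4 = 0.1288 m²; mean velocity V = Q/A = 0.2817/0.1288 = 2.186 m/s.
Reynolds number Re = ρVD/μ = 996 · 2.186 · 0.405 / 0.000406 = 2.172e+06.
Re > 4000 → turbulent; use the Moody-chart value f = 0.0169.
Darcy-Weisbach: ΔP = f(L/D)(ρV²/2) = 0.0169·(68.4/0.405)·(996·2.186²/2) = 0.0169·168.9·2381 = 6795 Pa.
ΔP = 6795 Pa = 6.79 kPa.

ΔP ≈ 6.79 kPa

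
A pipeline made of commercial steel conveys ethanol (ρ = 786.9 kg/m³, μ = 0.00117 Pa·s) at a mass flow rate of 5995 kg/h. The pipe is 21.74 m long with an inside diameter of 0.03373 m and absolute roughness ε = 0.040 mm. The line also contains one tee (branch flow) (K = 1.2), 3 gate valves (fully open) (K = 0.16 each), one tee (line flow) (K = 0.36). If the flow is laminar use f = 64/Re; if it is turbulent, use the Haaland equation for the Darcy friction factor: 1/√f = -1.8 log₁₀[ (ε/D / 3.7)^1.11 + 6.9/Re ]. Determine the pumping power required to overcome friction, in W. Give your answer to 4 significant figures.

ṁ = 5995 kg/h = 5995/3600 = 1.665 kg/s.
A = πD²/4 = π(0.03373)²/4 = 0.0008936 m²; mean velocity V = ṁ/(ρA) = 1.665/(786.9 · 0.0008936) = 2.368 m/s.
Reynolds number Re = ρVD/μ = 786.9 · 2.368 · 0.03373 / 0.00117 = 5.373e+04.
Re > 4000 → turbulent. Relative roughness ε/D = 4e-05/0.03373 = 0.00119. Haaland: 1/√f = -1.8 log₁₀[(0.00119/3.7)^1.11 + 6.9/5.373e+04] = -1.8 log₁₀[0.000132 + 0.000128] = 6.451, so f = 0.02403.
Total minor-loss coefficient ΣK = 1·1.2 + 3·0.16 + 1·0.36 = 2.04.
ΔP = [f·L/D + ΣK]·(ρV²/2) = [0.02403·21.74/0.03373 + 2.04]·(786.9·2.368²/2) = [15.49 + 2.04]·2207 = 3.868e+04 Pa.
Q = ṁ/ρ = 1.665/786.9 = 0.002116 m³/s.
Pumping power P = QΔP = 0.002116·3.868e+04 = 81.862 W = 81.86 W.

P ≈ 81.86 W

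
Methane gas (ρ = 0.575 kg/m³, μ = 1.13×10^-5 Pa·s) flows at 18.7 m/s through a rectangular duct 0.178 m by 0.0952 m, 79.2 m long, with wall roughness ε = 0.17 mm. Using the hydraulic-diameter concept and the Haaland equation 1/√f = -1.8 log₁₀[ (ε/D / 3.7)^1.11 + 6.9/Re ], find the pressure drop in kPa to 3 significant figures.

Hydraulic diameter D_h = 4A/P = 4·(0.178·0.0952)/(2·(0.178+0.0952)) = 0.06778/0.5464 = 0.1241 m.
Re = ρVD_h/μ = 0.575·18.7·0.1241/1.13e-05 = 1.18e+05.
ε/D_h = 0.00017/0.1241 = 0.00137; Haaland gives 1/√f = -1.8 log₁₀[0.000155+5.85e-05] = 6.606, so f = 0.02291.
ΔP = f(L/D_h)(ρV²/2) = 0.02291·79.2/0.1241·100.5 = 1471 Pa.
ΔP = 1.47 kPa.

ΔP ≈ 1.47 kPa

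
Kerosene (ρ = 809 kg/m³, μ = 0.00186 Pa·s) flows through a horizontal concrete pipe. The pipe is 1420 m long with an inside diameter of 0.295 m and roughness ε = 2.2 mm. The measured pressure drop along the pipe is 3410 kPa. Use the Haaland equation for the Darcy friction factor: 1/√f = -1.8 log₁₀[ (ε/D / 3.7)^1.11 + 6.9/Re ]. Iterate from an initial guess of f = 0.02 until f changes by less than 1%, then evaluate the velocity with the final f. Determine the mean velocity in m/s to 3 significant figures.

V ≈ 7.12 m/s

Rearranging Darcy-Weisbach: V = √(2·ΔP·D/(f·L·ρ)). With ε/D = 0.0022/0.295 = 0.00746, iterate starting from f = 0.02:
  f = 0.02 → V = √(2·3.41e+06·0.295/(0.02·1420·809)) = 9.358 m/s; Re = ρVD/μ = 1.201e+06; f → 0.03453
  f = 0.03453 → V = 7.122 m/s; Re = 9.138e+05; f → 0.03455
Converged (Δf/f < 1%). With the final f = 0.03455: V = √(2·3.41e+06·0.295/(0.03455·1420·809)) = 7.12 m/s.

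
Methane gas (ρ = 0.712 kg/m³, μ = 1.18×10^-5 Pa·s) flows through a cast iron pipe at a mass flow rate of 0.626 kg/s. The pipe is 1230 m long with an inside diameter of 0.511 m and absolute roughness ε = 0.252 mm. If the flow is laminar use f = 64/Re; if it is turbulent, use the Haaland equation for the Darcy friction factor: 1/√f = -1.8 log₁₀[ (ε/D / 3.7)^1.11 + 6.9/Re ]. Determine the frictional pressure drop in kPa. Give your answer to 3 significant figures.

ΔP ≈ 0.305 kPa

A = πD²/4 = π(0.511)²/4 = 0.2051 m²; mean velocity V = ṁ/(ρA) = 0.626/(0.712 · 0.2051) = 4.287 m/s.
Reynolds number Re = ρVD/μ = 0.712 · 4.287 · 0.511 / 1.18e-05 = 1.322e+05.
Re > 4000 → turbulent. Relative roughness ε/D = 0.000252/0.511 = 0.000493. Haaland: 1/√f = -1.8 log₁₀[(0.000493/3.7)^1.11 + 6.9/1.322e+05] = -1.8 log₁₀[4.99e-05 + 5.22e-05] = 7.183, so f = 0.01938.
Darcy-Weisbach: ΔP = f(L/D)(ρV²/2) = 0.01938·(1230/0.511)·(0.712·4.287²/2) = 0.01938·2407·6.543 = 305.2 Pa.
ΔP = 305.2 Pa = 0.305 kPa.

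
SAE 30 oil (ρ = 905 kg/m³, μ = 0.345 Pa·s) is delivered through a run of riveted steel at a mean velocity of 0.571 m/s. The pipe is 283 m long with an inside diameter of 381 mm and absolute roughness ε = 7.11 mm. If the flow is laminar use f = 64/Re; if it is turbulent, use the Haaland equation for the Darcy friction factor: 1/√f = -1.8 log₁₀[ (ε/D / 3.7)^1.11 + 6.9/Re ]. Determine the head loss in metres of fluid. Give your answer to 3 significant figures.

h_f ≈ 1.38 m

Reynolds number Re = ρVD/μ = 905 · 0.571 · 0.381 / 0.345 = 570.7.
Re < 2300 → laminar flow, so f = 64/Re = 64/570.7 = 0.1121 (the turbulent correlation is not needed).
Darcy-Weisbach: ΔP = f(L/D)(ρV²/2) = 0.1121·(283/0.381)·(905·0.571²/2) = 0.1121·742.8·147.5 = 1.229e+04 Pa.
Head loss h_f = ΔP/(ρg) = 1.229e+04/(905·9.81) = 1.38 m.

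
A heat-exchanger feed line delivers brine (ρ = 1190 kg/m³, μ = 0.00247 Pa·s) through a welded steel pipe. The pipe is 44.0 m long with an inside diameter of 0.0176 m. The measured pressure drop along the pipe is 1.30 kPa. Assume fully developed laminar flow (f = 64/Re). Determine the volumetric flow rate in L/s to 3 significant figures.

For laminar flow, f = 64/Re with Re = ρVD/μ, so Darcy-Weisbach reduces to ΔP = 32μLV/D². Solving for V: V = ΔP·D²/(32μL) = 1300·(0.0176)²/(32·0.00247·44) = 0.1158 m/s.
Check: Re = ρVD/μ = 1190·0.1158·0.0176/0.00247 = 981.8 < 2300, so the laminar assumption holds.
Q = V·A = 0.1158·(π/4·0.0176²) = 2.817e-05 m³/s = 0.0282 L/s.

Q ≈ 0.0282 L/s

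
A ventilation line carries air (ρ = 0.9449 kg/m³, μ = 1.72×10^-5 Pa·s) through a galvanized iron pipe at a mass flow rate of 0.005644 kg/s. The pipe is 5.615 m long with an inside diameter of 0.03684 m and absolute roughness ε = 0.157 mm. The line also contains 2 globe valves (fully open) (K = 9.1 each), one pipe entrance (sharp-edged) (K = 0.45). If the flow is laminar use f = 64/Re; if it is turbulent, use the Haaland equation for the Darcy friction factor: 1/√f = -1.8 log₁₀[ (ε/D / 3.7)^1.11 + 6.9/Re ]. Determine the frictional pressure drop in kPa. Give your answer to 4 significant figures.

A = πD²/4 = π(0.03684)²/4 = 0.001066 m²; mean velocity V = ṁ/(ρA) = 0.005644/(0.9449 · 0.001066) = 5.604 m/s.
Reynolds number Re = ρVD/μ = 0.9449 · 5.604 · 0.03684 / 1.72e-05 = 1.134e+04.
Re > 4000 → turbulent. Relative roughness ε/D = 0.000157/0.03684 = 0.00426. Haaland: 1/√f = -1.8 log₁₀[(0.00426/3.7)^1.11 + 6.9/1.134e+04] = -1.8 log₁₀[0.000547 + 0.000608] = 5.287, so f = 0.03578.
Total minor-loss coefficient ΣK = 2·9.1 + 1·0.45 = 18.6.
ΔP = [f·L/D + ΣK]·(ρV²/2) = [0.03578·5.615/0.03684 + 18.6]·(0.9449·5.604²/2) = [5.453 + 18.6]·14.84 = 357.6 Pa.
ΔP = 357.6 Pa = 0.3576 kPa.

ΔP ≈ 0.3576 kPa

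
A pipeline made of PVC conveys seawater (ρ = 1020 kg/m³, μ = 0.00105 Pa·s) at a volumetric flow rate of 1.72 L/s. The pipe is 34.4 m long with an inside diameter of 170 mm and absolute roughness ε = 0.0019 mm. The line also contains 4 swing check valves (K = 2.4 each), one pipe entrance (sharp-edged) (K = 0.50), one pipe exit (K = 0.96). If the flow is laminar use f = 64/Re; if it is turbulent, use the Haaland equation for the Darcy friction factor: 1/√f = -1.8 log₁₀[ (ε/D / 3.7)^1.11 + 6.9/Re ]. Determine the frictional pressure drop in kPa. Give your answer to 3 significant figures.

Q = 1.72 L/s = 1.72/1000 = 0.00172 m³/s.
Cross-sectional area A = πD²/4 = π(0.17)²/4 = 0.0227 m²; mean velocity V = Q/A = 0.00172/0.0227 = 0.07578 m/s.
Reynolds number Re = ρVD/μ = 1020 · 0.07578 · 0.17 / 0.00105 = 1.251e+04.
Re > 4000 → turbulent. Relative roughness ε/D = 1.9e-06/0.17 = 1.12e-05. Haaland: 1/√f = -1.8 log₁₀[(1.12e-05/3.7)^1.11 + 6.9/1.251e+04] = -1.8 log₁₀[7.46e-07 + 0.000551] = 5.864, so f = 0.02908.
Total minor-loss coefficient ΣK = 4·2.4 + 1·0.5 + 1·0.96 = 11.1.
ΔP = [f·L/D + ΣK]·(ρV²/2) = [0.02908·34.4/0.17 + 11.1]·(1020·0.07578²/2) = [5.884 + 11.1]·2.929 = 49.62 Pa.
ΔP = 49.62 Pa = 0.0496 kPa.

ΔP ≈ 0.0496 kPa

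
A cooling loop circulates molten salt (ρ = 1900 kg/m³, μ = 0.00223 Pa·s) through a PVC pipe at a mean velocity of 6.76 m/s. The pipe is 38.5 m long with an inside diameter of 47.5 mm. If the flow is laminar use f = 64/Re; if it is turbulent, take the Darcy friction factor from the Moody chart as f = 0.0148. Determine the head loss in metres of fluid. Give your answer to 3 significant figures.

Reynolds number Re = ρVD/μ = 1900 · 6.76 · 0.0475 / 0.00223 = 2.736e+05.
Re > 4000 → turbulent; use the Moody-chart value f = 0.0148.
Darcy-Weisbach: ΔP = f(L/D)(ρV²/2) = 0.0148·(38.5/0.0475)·(1900·6.76²/2) = 0.0148·810.5·4.341e+04 = 5.208e+05 Pa.
Head loss h_f = ΔP/(ρg) = 5.208e+05/(1900·9.81) = 27.9 m.

h_f ≈ 27.9 m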